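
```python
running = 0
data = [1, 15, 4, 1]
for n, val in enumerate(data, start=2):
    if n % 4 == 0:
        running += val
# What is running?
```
Trace:
  running=0
  running=0, n=2, val=1
  running=0, n=3, val=15
  running=4, n=4, val=4
  running=4, n=5, val=1

Final answer: 4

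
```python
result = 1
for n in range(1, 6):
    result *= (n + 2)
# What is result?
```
Trace:
  result=1
  result=3, n=1
  result=12, n=2
  result=60, n=3
  result=360, n=4
  result=2520, n=5

Final answer: 2520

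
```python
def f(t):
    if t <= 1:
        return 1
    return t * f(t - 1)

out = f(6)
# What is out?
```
Call trace:
f(t=6)
  f(t=5)
    f(t=4)
      f(t=3)
        f(t=2)
          f(t=1)
          -> return 1
        -> return 2
      -> return 6
    -> return 24
  -> return 120
-> return 720

Final answer: 720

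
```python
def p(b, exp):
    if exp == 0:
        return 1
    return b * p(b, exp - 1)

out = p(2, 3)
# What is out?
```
Call trace:
p(b=2, exp=3)
  p(b=2, exp=2)
    p(b=2, exp=1)
      p(b=2, exp=0)
      -> return 1
    -> return 2
  -> return 4
-> return 8

Final answer: 8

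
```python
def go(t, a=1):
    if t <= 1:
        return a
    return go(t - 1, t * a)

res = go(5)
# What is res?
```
Call trace:
go(t=5, a=1)
  go(t=4, a=5)
    go(t=3, a=20)
      go(t=2, a=60)
        go(t=1, a=120)
        -> return 120
      -> return 120
    -> return 120
  -> return 120
-> return 120

Final answer: 120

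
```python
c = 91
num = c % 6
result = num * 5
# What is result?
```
Trace:
  c=91
  c=91, num=1
  c=91, num=1, result=5

Final answer: 5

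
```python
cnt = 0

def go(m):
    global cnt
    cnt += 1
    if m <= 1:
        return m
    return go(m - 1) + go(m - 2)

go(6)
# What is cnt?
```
Call trace (a repeated sub-call is expanded the first time; later identical calls just restate its return value):
go(m=6)
  go(m=5)
    go(m=4)
      go(m=3)
        go(m=2)
          go(m=1)
          -> return 1
          go(m=0)
          -> return 0
        -> return 1
        go(m=1)
        -> return 1
      -> return 2
      go(m=2) -> return 1  (same call as traced above)
    -> return 3
    go(m=3) -> return 2  (same call as traced above)
  -> return 5
  go(m=4) -> return 3  (same call as traced above)
-> return 8

cnt is incremented once per call, so count the calls in each subtree. Let C(m) = number of calls made by go(m).
C(0) = C(1) = 1 (base case, no recursion); C(m) = 1 + C(m - 1) + C(m - 2) otherwise.
C(2) = 1 + C(1) + C(0) = 1 + 1 + 1 = 3
C(3) = 1 + C(2) + C(1) = 1 + 3 + 1 = 5
C(4) = 1 + C(3) + C(2) = 1 + 5 + 3 = 9
C(5) = 1 + C(4) + C(3) = 1 + 9 + 5 = 15
C(6) = 1 + C(5) + C(4) = 1 + 15 + 9 = 25
cnt = C(6) = 25

Final answer: 25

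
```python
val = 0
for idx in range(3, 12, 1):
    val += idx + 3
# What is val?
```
Trace:
  val=0
  val=6, idx=3
  val=13, idx=4
  val=21, idx=5
  val=30, idx=6
  val=40, idx=7
  val=51, idx=8
  val=63, idx=9
  val=76, idx=10
  val=90, idx=11

Final answer: 90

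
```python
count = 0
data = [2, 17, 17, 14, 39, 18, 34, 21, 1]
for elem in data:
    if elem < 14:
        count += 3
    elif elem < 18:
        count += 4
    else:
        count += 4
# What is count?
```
Trace:
  count=0
  count=3, elem=2
  count=7, elem=17
  count=11, elem=17
  count=15, elem=14
  count=19, elem=39
  count=23, elem=18
  count=27, elem=34
  count=31, elem=21
  count=34, elem=1

Final answer: 34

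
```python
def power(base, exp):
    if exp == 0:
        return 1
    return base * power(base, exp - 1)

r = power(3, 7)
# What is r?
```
Call trace:
power(base=3, exp=7)
  power(base=3, exp=6)
    power(base=3, exp=5)
      power(base=3, exp=4)
        power(base=3, exp=3)
          power(base=3, exp=2)
            power(base=3, exp=1)
              power(base=3, exp=0)
              -> return 1
            -> return 3
          -> return 9
        -> return 27
      -> return 81
    -> return 243
  -> return 729
-> return 2187

Final answer: 2187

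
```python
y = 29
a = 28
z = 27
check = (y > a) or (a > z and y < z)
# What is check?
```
Trace:
  y=29
  y=29, a=28
  y=29, a=28, z=27
  y=29, a=28, z=27, check=True

Final answer: True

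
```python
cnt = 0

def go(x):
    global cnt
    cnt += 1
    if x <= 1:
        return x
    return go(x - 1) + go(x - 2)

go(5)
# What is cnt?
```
Call trace (a repeated sub-call is expanded the first time; later identical calls just restate its return value):
go(x=5)
  go(x=4)
    go(x=3)
      go(x=2)
        go(x=1)
        -> return 1
        go(x=0)
        -> return 0
      -> return 1
      go(x=1)
      -> return 1
    -> return 2
    go(x=2) -> return 1  (same call as traced above)
  -> return 3
  go(x=3) -> return 2  (same call as traced above)
-> return 5

cnt is incremented once per call, so count the calls in each subtree. Let C(x) = number of calls made by go(x).
C(0) = C(1) = 1 (base case, no recursion); C(x) = 1 + C(x - 1) + C(x - 2) otherwise.
C(2) = 1 + C(1) + C(0) = 1 + 1 + 1 = 3
C(3) = 1 + C(2) + C(1) = 1 + 3 + 1 = 5
C(4) = 1 + C(3) + C(2) = 1 + 5 + 3 = 9
C(5) = 1 + C(4) + C(3) = 1 + 9 + 5 = 15
cnt = C(5) = 15

Final answer: 15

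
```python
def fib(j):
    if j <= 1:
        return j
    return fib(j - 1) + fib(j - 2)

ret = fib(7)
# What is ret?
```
Call trace (a repeated sub-call is expanded the first time; later identical calls just restate its return value):
fib(j=7)
  fib(j=6)
    fib(j=5)
      fib(j=4)
        fib(j=3)
          fib(j=2)
            fib(j=1)
            -> return 1
            fib(j=0)
            -> return 0
          -> return 1
          fib(j=1)
          -> return 1
        -> return 2
        fib(j=2) -> return 1  (same call as traced above)
      -> return 3
      fib(j=3) -> return 2  (same call as traced above)
    -> return 5
    fib(j=4) -> return 3  (same call as traced above)
  -> return 8
  fib(j=5) -> return 5  (same call as traced above)
-> return 13

Final answer: 13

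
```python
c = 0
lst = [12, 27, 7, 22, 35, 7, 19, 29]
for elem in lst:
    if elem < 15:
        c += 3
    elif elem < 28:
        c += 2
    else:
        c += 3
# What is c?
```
Trace:
  c=0
  c=3, elem=12
  c=5, elem=27
  c=8, elem=7
  c=10, elem=22
  c=13, elem=35
  c=16, elem=7
  c=18, elem=19
  c=21, elem=29

Final answer: 21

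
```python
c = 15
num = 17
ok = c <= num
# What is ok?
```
Trace:
  c=15
  c=15, num=17
  c=15, num=17, ok=True

Final answer: True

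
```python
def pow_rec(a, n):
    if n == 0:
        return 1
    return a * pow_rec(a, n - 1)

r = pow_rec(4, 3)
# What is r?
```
Call trace:
pow_rec(a=4, n=3)
  pow_rec(a=4, n=2)
    pow_rec(a=4, n=1)
      pow_rec(a=4, n=0)
      -> return 1
    -> return 4
  -> return 16
-> return 64

Final answer: 64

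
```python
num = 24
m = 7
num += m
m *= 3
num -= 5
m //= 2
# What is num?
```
Trace:
  num=24
  num=24, m=7
  num=31, m=7
  num=31, m=21
  num=26, m=21
  num=26, m=10

Final answer: 26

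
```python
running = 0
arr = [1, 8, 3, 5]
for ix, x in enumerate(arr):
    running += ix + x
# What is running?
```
Trace:
  running=0
  running=1, ix=0, x=1
  running=10, ix=1, x=8
  running=15, ix=2, x=3
  running=23, ix=3, x=5

Final answer: 23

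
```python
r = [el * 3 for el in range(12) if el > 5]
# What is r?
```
Trace:
  el=0
  el=1
  el=2
  el=3
  el=4
  el=5
  el=6
  el=7
  el=8
  el=9
  el=10
  el=11
  r=[18, 21, 24, 27, 30, 33]

Final answer: [18, 21, 24, 27, 30, 33]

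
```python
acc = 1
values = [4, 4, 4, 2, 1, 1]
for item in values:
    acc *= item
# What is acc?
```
Trace:
  acc=1
  acc=4, item=4
  acc=16, item=4
  acc=64, item=4
  acc=128, item=2
  acc=128, item=1
  acc=128, item=1

Final answer: 128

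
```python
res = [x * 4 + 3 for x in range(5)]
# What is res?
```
Trace:
  x=0
  x=1
  x=2
  x=3
  x=4
  res=[3, 7, 11, 15, 19]

Final answer: [3, 7, 11, 15, 19]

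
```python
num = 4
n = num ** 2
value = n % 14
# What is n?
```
Trace:
  num=4
  num=4, n=16
  num=4, n=16, value=2

Final answer: 16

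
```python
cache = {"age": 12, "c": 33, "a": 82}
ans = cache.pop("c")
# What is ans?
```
Trace:
  cache={'age': 12, 'c': 33, 'a': 82}
  cache={'age': 12, 'a': 82}, ans=33

Final answer: 33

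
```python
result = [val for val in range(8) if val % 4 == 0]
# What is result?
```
Trace:
  val=0
  val=1
  val=2
  val=3
  val=4
  val=5
  val=6
  val=7
  result=[0, 4]

Final answer: [0, 4]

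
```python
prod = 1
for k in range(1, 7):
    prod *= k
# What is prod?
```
Trace:
  prod=1
  prod=1, k=1
  prod=2, k=2
  prod=6, k=3
  prod=24, k=4
  prod=120, k=5
  prod=720, k=6

Final answer: 720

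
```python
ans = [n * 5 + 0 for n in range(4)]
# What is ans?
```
Trace:
  n=0
  n=1
  n=2
  n=3
  ans=[0, 5, 10, 15]

Final answer: [0, 5, 10, 15]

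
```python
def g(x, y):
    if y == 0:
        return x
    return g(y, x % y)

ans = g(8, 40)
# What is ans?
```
Call trace:
g(x=8, y=40)
  g(x=40, y=8)
    g(x=8, y=0)
    -> return 8
  -> return 8
-> return 8

Final answer: 8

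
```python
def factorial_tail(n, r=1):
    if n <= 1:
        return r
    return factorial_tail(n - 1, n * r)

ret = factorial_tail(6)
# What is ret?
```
Call trace:
factorial_tail(n=6, r=1)
  factorial_tail(n=5, r=6)
    factorial_tail(n=4, r=30)
      factorial_tail(n=3, r=120)
        factorial_tail(n=2, r=360)
          factorial_tail(n=1, r=720)
          -> return 720
        -> return 720
      -> return 720
    -> return 720
  -> return 720
-> return 720

Final answer: 720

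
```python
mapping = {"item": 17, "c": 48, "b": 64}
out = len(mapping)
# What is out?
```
Trace:
  mapping={'item': 17, 'c': 48, 'b': 64}
  mapping={'item': 17, 'c': 48, 'b': 64}, out=3

Final answer: 3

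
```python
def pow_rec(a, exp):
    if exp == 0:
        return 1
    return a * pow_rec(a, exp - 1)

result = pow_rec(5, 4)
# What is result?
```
Call trace:
pow_rec(a=5, exp=4)
  pow_rec(a=5, exp=3)
    pow_rec(a=5, exp=2)
      pow_rec(a=5, exp=1)
        pow_rec(a=5, exp=0)
        -> return 1
      -> return 5
    -> return 25
  -> return 125
-> return 625

Final answer: 625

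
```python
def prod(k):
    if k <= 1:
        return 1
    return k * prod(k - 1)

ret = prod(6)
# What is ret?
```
Call trace:
prod(k=6)
  prod(k=5)
    prod(k=4)
      prod(k=3)
        prod(k=2)
          prod(k=1)
          -> return 1
        -> return 2
      -> return 6
    -> return 24
  -> return 120
-> return 720

Final answer: 720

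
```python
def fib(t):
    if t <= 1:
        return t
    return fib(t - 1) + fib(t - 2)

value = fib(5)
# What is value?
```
Call trace (a repeated sub-call is expanded the first time; later identical calls just restate its return value):
fib(t=5)
  fib(t=4)
    fib(t=3)
      fib(t=2)
        fib(t=1)
        -> return 1
        fib(t=0)
        -> return 0
      -> return 1
      fib(t=1)
      -> return 1
    -> return 2
    fib(t=2) -> return 1  (same call as traced above)
  -> return 3
  fib(t=3) -> return 2  (same call as traced above)
-> return 5

Final answer: 5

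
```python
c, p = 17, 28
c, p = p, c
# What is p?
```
Trace:
  c=17, p=28
  c=28, p=17

Final answer: 17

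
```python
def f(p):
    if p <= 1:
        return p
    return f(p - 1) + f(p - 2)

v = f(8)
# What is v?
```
Call trace (a repeated sub-call is expanded the first time; later identical calls just restate its return value):
f(p=8)
  f(p=7)
    f(p=6)
      f(p=5)
        f(p=4)
          f(p=3)
            f(p=2)
              f(p=1)
              -> return 1
              f(p=0)
              -> return 0
            -> return 1
            f(p=1)
            -> return 1
          -> return 2
          f(p=2) -> return 1  (same call as traced above)
        -> return 3
        f(p=3) -> return 2  (same call as traced above)
      -> return 5
      f(p=4) -> return 3  (same call as traced above)
    -> return 8
    f(p=5) -> return 5  (same call as traced above)
  -> return 13
  f(p=6) -> return 8  (same call as traced above)
-> return 21

Final answer: 21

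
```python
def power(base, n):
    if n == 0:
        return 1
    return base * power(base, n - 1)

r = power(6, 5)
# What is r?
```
Call trace:
power(base=6, n=5)
  power(base=6, n=4)
    power(base=6, n=3)
      power(base=6, n=2)
        power(base=6, n=1)
          power(base=6, n=0)
          -> return 1
        -> return 6
      -> return 36
    -> return 216
  -> return 1296
-> return 7776

Final answer: 7776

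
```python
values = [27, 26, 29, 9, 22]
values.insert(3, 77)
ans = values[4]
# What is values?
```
Trace:
  values=[27, 26, 29, 9, 22]
  values=[27, 26, 29, 77, 9, 22]
  values=[27, 26, 29, 77, 9, 22], ans=9

Final answer: [27, 26, 29, 77, 9, 22]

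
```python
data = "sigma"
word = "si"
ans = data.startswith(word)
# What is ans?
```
Trace:
  data='sigma'
  data='sigma', word='si'
  data='sigma', word='si', ans=True

Final answer: True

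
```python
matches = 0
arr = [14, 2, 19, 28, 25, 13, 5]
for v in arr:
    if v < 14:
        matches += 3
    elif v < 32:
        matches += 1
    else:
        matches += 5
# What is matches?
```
Trace:
  matches=0
  matches=1, v=14
  matches=4, v=2
  matches=5, v=19
  matches=6, v=28
  matches=7, v=25
  matches=10, v=13
  matches=13, v=5

Final answer: 13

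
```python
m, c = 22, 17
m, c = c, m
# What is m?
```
Trace:
  m=22, c=17
  m=17, c=22

Final answer: 17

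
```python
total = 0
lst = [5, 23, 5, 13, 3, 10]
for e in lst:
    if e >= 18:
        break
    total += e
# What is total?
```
Trace:
  total=0
  total=5, e=5
  total=5, e=23

Final answer: 5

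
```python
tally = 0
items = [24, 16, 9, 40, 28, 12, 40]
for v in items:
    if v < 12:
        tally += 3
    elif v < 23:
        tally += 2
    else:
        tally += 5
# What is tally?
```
Trace:
  tally=0
  tally=5, v=24
  tally=7, v=16
  tally=10, v=9
  tally=15, v=40
  tally=20, v=28
  tally=22, v=12
  tally=27, v=40

Final answer: 27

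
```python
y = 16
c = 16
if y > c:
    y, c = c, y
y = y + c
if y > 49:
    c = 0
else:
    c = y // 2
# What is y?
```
Trace:
  y=16
  y=16, c=16
  y=16, c=16
  y=32, c=16
  y=32, c=16

Final answer: 32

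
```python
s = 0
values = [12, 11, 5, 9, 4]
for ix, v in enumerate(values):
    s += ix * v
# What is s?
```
Trace:
  s=0
  s=0, ix=0, v=12
  s=11, ix=1, v=11
  s=21, ix=2, v=5
  s=48, ix=3, v=9
  s=64, ix=4, v=4

Final answer: 64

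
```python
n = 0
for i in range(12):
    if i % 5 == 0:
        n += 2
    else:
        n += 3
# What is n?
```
Trace:
  n=0
  n=2, i=0
  n=5, i=1
  n=8, i=2
  n=11, i=3
  n=14, i=4
  n=16, i=5
  n=19, i=6
  n=22, i=7
  n=25, i=8
  n=28, i=9
  n=30, i=10
  n=33, i=11

Final answer: 33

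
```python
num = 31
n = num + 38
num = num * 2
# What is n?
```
Trace:
  num=31
  num=31, n=69
  num=62, n=69

Final answer: 69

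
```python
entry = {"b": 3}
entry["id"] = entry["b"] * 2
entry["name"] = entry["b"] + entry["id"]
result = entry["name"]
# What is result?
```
Trace:
  entry={'b': 3}
  entry={'b': 3, 'id': 6}
  entry={'b': 3, 'id': 6, 'name': 9}
  entry={'b': 3, 'id': 6, 'name': 9}, result=9

Final answer: 9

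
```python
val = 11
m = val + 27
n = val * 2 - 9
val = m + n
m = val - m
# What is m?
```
Trace:
  val=11
  val=11, m=38
  val=11, m=38, n=13
  val=51, m=38, n=13
  val=51, m=13, n=13

Final answer: 13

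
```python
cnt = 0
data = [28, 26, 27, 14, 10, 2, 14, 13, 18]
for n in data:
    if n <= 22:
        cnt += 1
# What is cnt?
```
Trace:
  cnt=0
  cnt=0, n=28
  cnt=0, n=26
  cnt=0, n=27
  cnt=1, n=14
  cnt=2, n=10
  cnt=3, n=2
  cnt=4, n=14
  cnt=5, n=13
  cnt=6, n=18

Final answer: 6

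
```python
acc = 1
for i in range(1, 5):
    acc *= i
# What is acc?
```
Trace:
  acc=1
  acc=1, i=1
  acc=2, i=2
  acc=6, i=3
  acc=24, i=4

Final answer: 24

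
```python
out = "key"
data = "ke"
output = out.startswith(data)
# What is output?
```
Trace:
  out='key'
  out='key', data='ke'
  out='key', data='ke', output=True

Final answer: True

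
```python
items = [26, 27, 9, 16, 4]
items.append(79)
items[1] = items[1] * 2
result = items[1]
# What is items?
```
Trace:
  items=[26, 27, 9, 16, 4]
  items=[26, 27, 9, 16, 4, 79]
  items=[26, 54, 9, 16, 4, 79]
  items=[26, 54, 9, 16, 4, 79], result=54

Final answer: [26, 54, 9, 16, 4, 79]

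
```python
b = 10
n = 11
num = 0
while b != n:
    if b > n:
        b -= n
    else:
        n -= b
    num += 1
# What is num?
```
Trace:
  b=10
  b=10, n=11
  b=10, n=11, num=0
  b=10, n=1, num=1
  b=9, n=1, num=2
  b=8, n=1, num=3
  b=7, n=1, num=4
  b=6, n=1, num=5
  b=5, n=1, num=6
  b=4, n=1, num=7
  b=3, n=1, num=8
  b=2, n=1, num=9
  b=1, n=1, num=10

Final answer: 10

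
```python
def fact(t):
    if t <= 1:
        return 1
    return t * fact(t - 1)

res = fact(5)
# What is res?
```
Call trace:
fact(t=5)
  fact(t=4)
    fact(t=3)
      fact(t=2)
        fact(t=1)
        -> return 1
      -> return 2
    -> return 6
  -> return 24
-> return 120

Final answer: 120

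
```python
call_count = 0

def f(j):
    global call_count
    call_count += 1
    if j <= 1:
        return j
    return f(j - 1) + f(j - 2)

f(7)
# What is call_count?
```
Call trace (a repeated sub-call is expanded the first time; later identical calls just restate its return value):
f(j=7)
  f(j=6)
    f(j=5)
      f(j=4)
        f(j=3)
          f(j=2)
            f(j=1)
            -> return 1
            f(j=0)
            -> return 0
          -> return 1
          f(j=1)
          -> return 1
        -> return 2
        f(j=2) -> return 1  (same call as traced above)
      -> return 3
      f(j=3) -> return 2  (same call as traced above)
    -> return 5
    f(j=4) -> return 3  (same call as traced above)
  -> return 8
  f(j=5) -> return 5  (same call as traced above)
-> return 13

call_count is incremented once per call, so count the calls in each subtree. Let C(j) = number of calls made by f(j).
C(0) = C(1) = 1 (base case, no recursion); C(j) = 1 + C(j - 1) + C(j - 2) otherwise.
C(2) = 1 + C(1) + C(0) = 1 + 1 + 1 = 3
C(3) = 1 + C(2) + C(1) = 1 + 3 + 1 = 5
C(4) = 1 + C(3) + C(2) = 1 + 5 + 3 = 9
C(5) = 1 + C(4) + C(3) = 1 + 9 + 5 = 15
C(6) = 1 + C(5) + C(4) = 1 + 15 + 9 = 25
C(7) = 1 + C(6) + C(5) = 1 + 25 + 15 = 41
call_count = C(7) = 41

Final answer: 41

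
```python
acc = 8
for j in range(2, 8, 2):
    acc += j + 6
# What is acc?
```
Trace:
  acc=8
  acc=16, j=2
  acc=26, j=4
  acc=38, j=6

Final answer: 38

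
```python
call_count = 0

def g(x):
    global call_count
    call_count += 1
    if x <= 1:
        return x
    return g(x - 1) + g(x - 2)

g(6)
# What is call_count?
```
Call trace (a repeated sub-call is expanded the first time; later identical calls just restate its return value):
g(x=6)
  g(x=5)
    g(x=4)
      g(x=3)
        g(x=2)
          g(x=1)
          -> return 1
          g(x=0)
          -> return 0
        -> return 1
        g(x=1)
        -> return 1
      -> return 2
      g(x=2) -> return 1  (same call as traced above)
    -> return 3
    g(x=3) -> return 2  (same call as traced above)
  -> return 5
  g(x=4) -> return 3  (same call as traced above)
-> return 8

call_count is incremented once per call, so count the calls in each subtree. Let C(x) = number of calls made by g(x).
C(0) = C(1) = 1 (base case, no recursion); C(x) = 1 + C(x - 1) + C(x - 2) otherwise.
C(2) = 1 + C(1) + C(0) = 1 + 1 + 1 = 3
C(3) = 1 + C(2) + C(1) = 1 + 3 + 1 = 5
C(4) = 1 + C(3) + C(2) = 1 + 5 + 3 = 9
C(5) = 1 + C(4) + C(3) = 1 + 9 + 5 = 15
C(6) = 1 + C(5) + C(4) = 1 + 15 + 9 = 25
call_count = C(6) = 25

Final answer: 25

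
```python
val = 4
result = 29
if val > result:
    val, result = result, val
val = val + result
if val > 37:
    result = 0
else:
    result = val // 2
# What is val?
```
Trace:
  val=4
  val=4, result=29
  val=4, result=29
  val=33, result=29
  val=33, result=16

Final answer: 33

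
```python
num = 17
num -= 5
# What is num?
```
Trace:
  num=17
  num=12

Final answer: 12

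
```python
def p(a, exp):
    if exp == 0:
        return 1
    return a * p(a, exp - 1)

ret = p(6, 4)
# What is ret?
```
Call trace:
p(a=6, exp=4)
  p(a=6, exp=3)
    p(a=6, exp=2)
      p(a=6, exp=1)
        p(a=6, exp=0)
        -> return 1
      -> return 6
    -> return 36
  -> return 216
-> return 1296

Final answer: 1296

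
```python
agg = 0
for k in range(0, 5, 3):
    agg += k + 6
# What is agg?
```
Trace:
  agg=0
  agg=6, k=0
  agg=15, k=3

Final answer: 15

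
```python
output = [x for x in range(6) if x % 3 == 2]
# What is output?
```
Trace:
  x=0
  x=1
  x=2
  x=3
  x=4
  x=5
  output=[2, 5]

Final answer: [2, 5]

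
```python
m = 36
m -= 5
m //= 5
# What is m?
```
Trace:
  m=36
  m=31
  m=6

Final answer: 6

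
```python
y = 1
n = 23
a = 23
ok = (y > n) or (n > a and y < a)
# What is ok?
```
Trace:
  y=1
  y=1, n=23
  y=1, n=23, a=23
  y=1, n=23, a=23, ok=False

Final answer: False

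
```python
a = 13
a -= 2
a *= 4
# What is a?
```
Trace:
  a=13
  a=11
  a=44

Final answer: 44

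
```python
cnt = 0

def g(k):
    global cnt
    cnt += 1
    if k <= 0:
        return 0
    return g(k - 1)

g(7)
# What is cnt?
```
Call trace:
g(k=7)
  g(k=6)
    g(k=5)
      g(k=4)
        g(k=3)
          g(k=2)
            g(k=1)
              g(k=0)
              -> return 0
            -> return 0
          -> return 0
        -> return 0
      -> return 0
    -> return 0
  -> return 0
-> return 0

cnt is incremented once per call. g is entered once for each k = 7, 6, 5, 4, 3, 2, 1, 0 (the k <= 0 call returns without recursing), i.e. 7 + 1 calls.
cnt = 8

Final answer: 8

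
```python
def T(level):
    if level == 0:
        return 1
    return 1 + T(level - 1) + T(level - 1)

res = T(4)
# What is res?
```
Call trace (a repeated sub-call is expanded the first time; later identical calls just restate its return value):
T(level=4)
  T(level=3)
    T(level=2)
      T(level=1)
        T(level=0)
        -> return 1
        T(level=0)
        -> return 1
      -> return 3
      T(level=1) -> return 3  (same call as traced above)
    -> return 7
    T(level=2) -> return 7  (same call as traced above)
  -> return 15
  T(level=3) -> return 15  (same call as traced above)
-> return 31

Final answer: 31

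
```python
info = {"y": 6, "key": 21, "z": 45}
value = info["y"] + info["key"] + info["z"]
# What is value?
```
Trace:
  info={'y': 6, 'key': 21, 'z': 45}
  info={'y': 6, 'key': 21, 'z': 45}, value=72

Final answer: 72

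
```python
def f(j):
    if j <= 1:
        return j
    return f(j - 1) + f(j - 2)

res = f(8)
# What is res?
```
Call trace (a repeated sub-call is expanded the first time; later identical calls just restate its return value):
f(j=8)
  f(j=7)
    f(j=6)
      f(j=5)
        f(j=4)
          f(j=3)
            f(j=2)
              f(j=1)
              -> return 1
              f(j=0)
              -> return 0
            -> return 1
            f(j=1)
            -> return 1
          -> return 2
          f(j=2) -> return 1  (same call as traced above)
        -> return 3
        f(j=3) -> return 2  (same call as traced above)
      -> return 5
      f(j=4) -> return 3  (same call as traced above)
    -> return 8
    f(j=5) -> return 5  (same call as traced above)
  -> return 13
  f(j=6) -> return 8  (same call as traced above)
-> return 21

Final answer: 21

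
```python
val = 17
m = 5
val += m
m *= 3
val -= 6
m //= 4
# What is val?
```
Trace:
  val=17
  val=17, m=5
  val=22, m=5
  val=22, m=15
  val=16, m=15
  val=16, m=3

Final answer: 16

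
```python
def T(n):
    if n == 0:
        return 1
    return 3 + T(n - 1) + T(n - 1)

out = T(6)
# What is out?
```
Call trace (a repeated sub-call is expanded the first time; later identical calls just restate its return value):
T(n=6)
  T(n=5)
    T(n=4)
      T(n=3)
        T(n=2)
          T(n=1)
            T(n=0)
            -> return 1
            T(n=0)
            -> return 1
          -> return 5
          T(n=1) -> return 5  (same call as traced above)
        -> return 13
        T(n=2) -> return 13  (same call as traced above)
      -> return 29
      T(n=3) -> return 29  (same call as traced above)
    -> return 61
    T(n=4) -> return 61  (same call as traced above)
  -> return 125
  T(n=5) -> return 125  (same call as traced above)
-> return 253

Final answer: 253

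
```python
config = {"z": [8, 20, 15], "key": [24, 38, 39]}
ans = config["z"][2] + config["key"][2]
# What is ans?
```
Trace:
  config={'z': [8, 20, 15], 'key': [24, 38, 39]}
  config={'z': [8, 20, 15], 'key': [24, 38, 39]}, ans=54

Final answer: 54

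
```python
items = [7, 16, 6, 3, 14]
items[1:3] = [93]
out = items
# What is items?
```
Trace:
  items=[7, 16, 6, 3, 14]
  items=[7, 93, 3, 14]
  items=[7, 93, 3, 14], out=[7, 93, 3, 14]

Final answer: [7, 93, 3, 14]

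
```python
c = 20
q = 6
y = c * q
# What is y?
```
Trace:
  c=20
  c=20, q=6
  c=20, q=6, y=120

Final answer: 120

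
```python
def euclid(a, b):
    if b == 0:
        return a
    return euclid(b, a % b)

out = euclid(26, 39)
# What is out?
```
Call trace:
euclid(a=26, b=39)
  euclid(a=39, b=26)
    euclid(a=26, b=13)
      euclid(a=13, b=0)
      -> return 13
    -> return 13
  -> return 13
-> return 13

Final answer: 13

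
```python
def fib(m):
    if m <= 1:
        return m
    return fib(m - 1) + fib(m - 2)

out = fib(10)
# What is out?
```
Call trace (a repeated sub-call is expanded the first time; later identical calls just restate its return value):
fib(m=10)
  fib(m=9)
    fib(m=8)
      fib(m=7)
        fib(m=6)
          fib(m=5)
            fib(m=4)
              fib(m=3)
                fib(m=2)
                  fib(m=1)
                  -> return 1
                  fib(m=0)
                  -> return 0
                -> return 1
                fib(m=1)
                -> return 1
              -> return 2
              fib(m=2) -> return 1  (same call as traced above)
            -> return 3
            fib(m=3) -> return 2  (same call as traced above)
          -> return 5
          fib(m=4) -> return 3  (same call as traced above)
        -> return 8
        fib(m=5) -> return 5  (same call as traced above)
      -> return 13
      fib(m=6) -> return 8  (same call as traced above)
    -> return 21
    fib(m=7) -> return 13  (same call as traced above)
  -> return 34
  fib(m=8) -> return 21  (same call as traced above)
-> return 55

Final answer: 55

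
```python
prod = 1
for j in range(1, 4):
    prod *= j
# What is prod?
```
Trace:
  prod=1
  prod=1, j=1
  prod=2, j=2
  prod=6, j=3

Final answer: 6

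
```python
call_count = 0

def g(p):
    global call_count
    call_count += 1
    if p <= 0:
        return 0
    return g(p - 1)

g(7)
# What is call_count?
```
Call trace:
g(p=7)
  g(p=6)
    g(p=5)
      g(p=4)
        g(p=3)
          g(p=2)
            g(p=1)
              g(p=0)
              -> return 0
            -> return 0
          -> return 0
        -> return 0
      -> return 0
    -> return 0
  -> return 0
-> return 0

call_count is incremented once per call. g is entered once for each p = 7, 6, 5, 4, 3, 2, 1, 0 (the p <= 0 call returns without recursing), i.e. 7 + 1 calls.
call_count = 8

Final answer: 8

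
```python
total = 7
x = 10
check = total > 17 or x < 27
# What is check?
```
Trace:
  total=7
  total=7, x=10
  total=7, x=10, check=True

Final answer: True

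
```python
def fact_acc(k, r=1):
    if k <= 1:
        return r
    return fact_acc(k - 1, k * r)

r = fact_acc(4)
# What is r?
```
Call trace:
fact_acc(k=4, r=1)
  fact_acc(k=3, r=4)
    fact_acc(k=2, r=12)
      fact_acc(k=1, r=24)
      -> return 24
    -> return 24
  -> return 24
-> return 24

Final answer: 24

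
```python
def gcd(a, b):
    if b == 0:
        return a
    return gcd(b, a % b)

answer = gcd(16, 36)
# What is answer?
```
Call trace:
gcd(a=16, b=36)
  gcd(a=36, b=16)
    gcd(a=16, b=4)
      gcd(a=4, b=0)
      -> return 4
    -> return 4
  -> return 4
-> return 4

Final answer: 4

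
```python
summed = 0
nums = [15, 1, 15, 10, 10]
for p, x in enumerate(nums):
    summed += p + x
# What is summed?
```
Trace:
  summed=0
  summed=15, p=0, x=15
  summed=17, p=1, x=1
  summed=34, p=2, x=15
  summed=47, p=3, x=10
  summed=61, p=4, x=10

Final answer: 61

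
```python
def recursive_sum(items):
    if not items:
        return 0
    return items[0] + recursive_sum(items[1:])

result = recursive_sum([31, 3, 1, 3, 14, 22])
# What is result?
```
Call trace:
recursive_sum(items=[31, 3, 1, 3, 14, 22])
  recursive_sum(items=[3, 1, 3, 14, 22])
    recursive_sum(items=[1, 3, 14, 22])
      recursive_sum(items=[3, 14, 22])
        recursive_sum(items=[14, 22])
          recursive_sum(items=[22])
            recursive_sum(items=[])
            -> return 0
          -> return 22
        -> return 36
      -> return 39
    -> return 40
  -> return 43
-> return 74

Final answer: 74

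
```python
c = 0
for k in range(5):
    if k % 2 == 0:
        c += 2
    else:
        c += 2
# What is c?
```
Trace:
  c=0
  c=2, k=0
  c=4, k=1
  c=6, k=2
  c=8, k=3
  c=10, k=4

Final answer: 10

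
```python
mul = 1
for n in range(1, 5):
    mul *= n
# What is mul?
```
Trace:
  mul=1
  mul=1, n=1
  mul=2, n=2
  mul=6, n=3
  mul=24, n=4

Final answer: 24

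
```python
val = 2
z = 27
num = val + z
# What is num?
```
Trace:
  val=2
  val=2, z=27
  val=2, z=27, num=29

Final answer: 29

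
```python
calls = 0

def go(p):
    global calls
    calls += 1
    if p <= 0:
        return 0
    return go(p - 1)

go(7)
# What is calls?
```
Call trace:
go(p=7)
  go(p=6)
    go(p=5)
      go(p=4)
        go(p=3)
          go(p=2)
            go(p=1)
              go(p=0)
              -> return 0
            -> return 0
          -> return 0
        -> return 0
      -> return 0
    -> return 0
  -> return 0
-> return 0

calls is incremented once per call. go is entered once for each p = 7, 6, 5, 4, 3, 2, 1, 0 (the p <= 0 call returns without recursing), i.e. 7 + 1 calls.
calls = 8

Final answer: 8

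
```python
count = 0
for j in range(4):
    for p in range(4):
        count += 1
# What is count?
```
Trace:
  count=0
  count=1, j=0, p=0
  count=2, j=0, p=1
  count=3, j=0, p=2
  count=4, j=0, p=3
  count=5, j=1, p=0
  count=6, j=1, p=1
  count=7, j=1, p=2
  count=8, j=1, p=3
  count=9, j=2, p=0
  count=10, j=2, p=1
  count=11, j=2, p=2
  count=12, j=2, p=3
  count=13, j=3, p=0
  count=14, j=3, p=1
  count=15, j=3, p=2
  count=16, j=3, p=3

Final answer: 16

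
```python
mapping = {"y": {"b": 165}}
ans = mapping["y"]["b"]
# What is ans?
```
Trace:
  mapping={'y': {'b': 165}}
  mapping={'y': {'b': 165}}, ans=165

Final answer: 165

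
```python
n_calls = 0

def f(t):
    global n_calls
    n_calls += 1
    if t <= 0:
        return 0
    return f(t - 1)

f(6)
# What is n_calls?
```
Call trace:
f(t=6)
  f(t=5)
    f(t=4)
      f(t=3)
        f(t=2)
          f(t=1)
            f(t=0)
            -> return 0
          -> return 0
        -> return 0
      -> return 0
    -> return 0
  -> return 0
-> return 0

n_calls is incremented once per call. f is entered once for each t = 6, 5, 4, 3, 2, 1, 0 (the t <= 0 call returns without recursing), i.e. 6 + 1 calls.
n_calls = 7

Final answer: 7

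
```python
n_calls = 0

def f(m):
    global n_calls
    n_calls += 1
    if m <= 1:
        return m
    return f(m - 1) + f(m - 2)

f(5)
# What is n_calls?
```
Call trace (a repeated sub-call is expanded the first time; later identical calls just restate its return value):
f(m=5)
  f(m=4)
    f(m=3)
      f(m=2)
        f(m=1)
        -> return 1
        f(m=0)
        -> return 0
      -> return 1
      f(m=1)
      -> return 1
    -> return 2
    f(m=2) -> return 1  (same call as traced above)
  -> return 3
  f(m=3) -> return 2  (same call as traced above)
-> return 5

n_calls is incremented once per call, so count the calls in each subtree. Let C(m) = number of calls made by f(m).
C(0) = C(1) = 1 (base case, no recursion); C(m) = 1 + C(m - 1) + C(m - 2) otherwise.
C(2) = 1 + C(1) + C(0) = 1 + 1 + 1 = 3
C(3) = 1 + C(2) + C(1) = 1 + 3 + 1 = 5
C(4) = 1 + C(3) + C(2) = 1 + 5 + 3 = 9
C(5) = 1 + C(4) + C(3) = 1 + 9 + 5 = 15
n_calls = C(5) = 15

Final answer: 15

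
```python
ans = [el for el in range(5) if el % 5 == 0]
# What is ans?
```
Trace:
  el=0
  el=1
  el=2
  el=3
  el=4
  ans=[0]

Final answer: [0]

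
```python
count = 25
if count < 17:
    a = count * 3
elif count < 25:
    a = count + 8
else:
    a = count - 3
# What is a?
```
Trace:
  count=25
  count=25, a=22

Final answer: 22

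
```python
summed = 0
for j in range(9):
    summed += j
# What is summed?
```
Trace:
  summed=0
  summed=0, j=0
  summed=1, j=1
  summed=3, j=2
  summed=6, j=3
  summed=10, j=4
  summed=15, j=5
  summed=21, j=6
  summed=28, j=7
  summed=36, j=8

Final answer: 36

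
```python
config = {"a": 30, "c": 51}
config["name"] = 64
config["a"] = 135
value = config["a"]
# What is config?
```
Trace:
  config={'a': 30, 'c': 51}
  config={'a': 30, 'c': 51, 'name': 64}
  config={'a': 135, 'c': 51, 'name': 64}
  config={'a': 135, 'c': 51, 'name': 64}, value=135

Final answer: {'a': 135, 'c': 51, 'name': 64}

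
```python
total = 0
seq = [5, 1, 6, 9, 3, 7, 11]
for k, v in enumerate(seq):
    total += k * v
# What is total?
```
Trace:
  total=0
  total=0, k=0, v=5
  total=1, k=1, v=1
  total=13, k=2, v=6
  total=40, k=3, v=9
  total=52, k=4, v=3
  total=87, k=5, v=7
  total=153, k=6, v=11

Final answer: 153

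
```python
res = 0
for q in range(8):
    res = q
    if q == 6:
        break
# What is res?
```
Trace:
  res=0
  res=0, q=0
  res=1, q=1
  res=2, q=2
  res=3, q=3
  res=4, q=4
  res=5, q=5
  res=6, q=6

Final answer: 6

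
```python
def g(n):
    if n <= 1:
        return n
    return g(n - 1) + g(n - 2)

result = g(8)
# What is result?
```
Call trace (a repeated sub-call is expanded the first time; later identical calls just restate its return value):
g(n=8)
  g(n=7)
    g(n=6)
      g(n=5)
        g(n=4)
          g(n=3)
            g(n=2)
              g(n=1)
              -> return 1
              g(n=0)
              -> return 0
            -> return 1
            g(n=1)
            -> return 1
          -> return 2
          g(n=2) -> return 1  (same call as traced above)
        -> return 3
        g(n=3) -> return 2  (same call as traced above)
      -> return 5
      g(n=4) -> return 3  (same call as traced above)
    -> return 8
    g(n=5) -> return 5  (same call as traced above)
  -> return 13
  g(n=6) -> return 8  (same call as traced above)
-> return 21

Final answer: 21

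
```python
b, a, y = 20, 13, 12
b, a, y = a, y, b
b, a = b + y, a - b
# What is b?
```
Trace:
  b=20, a=13, y=12
  b=13, a=12, y=20
  b=33, a=-1, y=20

Final answer: 33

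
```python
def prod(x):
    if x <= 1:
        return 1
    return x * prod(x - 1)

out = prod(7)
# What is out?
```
Call trace:
prod(x=7)
  prod(x=6)
    prod(x=5)
      prod(x=4)
        prod(x=3)
          prod(x=2)
            prod(x=1)
            -> return 1
          -> return 2
        -> return 6
      -> return 24
    -> return 120
  -> return 720
-> return 5040

Final answer: 5040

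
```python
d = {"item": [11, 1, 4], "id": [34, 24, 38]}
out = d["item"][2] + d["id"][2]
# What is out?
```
Trace:
  d={'item': [11, 1, 4], 'id': [34, 24, 38]}
  d={'item': [11, 1, 4], 'id': [34, 24, 38]}, out=42

Final answer: 42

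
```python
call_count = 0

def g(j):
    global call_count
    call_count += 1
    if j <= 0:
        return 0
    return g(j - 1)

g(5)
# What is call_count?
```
Call trace:
g(j=5)
  g(j=4)
    g(j=3)
      g(j=2)
        g(j=1)
          g(j=0)
          -> return 0
        -> return 0
      -> return 0
    -> return 0
  -> return 0
-> return 0

call_count is incremented once per call. g is entered once for each j = 5, 4, 3, 2, 1, 0 (the j <= 0 call returns without recursing), i.e. 5 + 1 calls.
call_count = 6

Final answer: 6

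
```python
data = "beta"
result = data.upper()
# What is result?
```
Trace:
  data='beta'
  data='beta', result='BETA'

Final answer: 'BETA'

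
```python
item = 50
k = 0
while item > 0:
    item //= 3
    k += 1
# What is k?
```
Trace:
  item=50
  item=50, k=0
  item=16, k=1
  item=5, k=2
  item=1, k=3
  item=0, k=4

Final answer: 4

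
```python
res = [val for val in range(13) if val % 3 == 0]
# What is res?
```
Trace:
  val=0
  val=1
  val=2
  val=3
  val=4
  val=5
  val=6
  val=7
  val=8
  val=9
  val=10
  val=11
  val=12
  res=[0, 3, 6, 9, 12]

Final answer: [0, 3, 6, 9, 12]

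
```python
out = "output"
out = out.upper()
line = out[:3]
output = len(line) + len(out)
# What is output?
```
Trace:
  out='output'
  out='OUTPUT'
  out='OUTPUT', line='OUT'
  out='OUTPUT', line='OUT', output=9

Final answer: 9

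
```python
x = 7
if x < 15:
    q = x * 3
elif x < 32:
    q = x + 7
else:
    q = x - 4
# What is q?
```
Trace:
  x=7
  x=7, q=21

Final answer: 21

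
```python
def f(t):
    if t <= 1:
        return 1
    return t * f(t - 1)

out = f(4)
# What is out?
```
Call trace:
f(t=4)
  f(t=3)
    f(t=2)
      f(t=1)
      -> return 1
    -> return 2
  -> return 6
-> return 24

Final answer: 24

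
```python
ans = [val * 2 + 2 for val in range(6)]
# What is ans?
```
Trace:
  val=0
  val=1
  val=2
  val=3
  val=4
  val=5
  ans=[2, 4, 6, 8, 10, 12]

Final answer: [2, 4, 6, 8, 10, 12]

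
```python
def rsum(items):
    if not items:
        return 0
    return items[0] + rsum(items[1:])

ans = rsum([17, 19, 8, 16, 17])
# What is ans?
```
Call trace:
rsum(items=[17, 19, 8, 16, 17])
  rsum(items=[19, 8, 16, 17])
    rsum(items=[8, 16, 17])
      rsum(items=[16, 17])
        rsum(items=[17])
          rsum(items=[])
          -> return 0
        -> return 17
      -> return 33
    -> return 41
  -> return 60
-> return 77

Final answer: 77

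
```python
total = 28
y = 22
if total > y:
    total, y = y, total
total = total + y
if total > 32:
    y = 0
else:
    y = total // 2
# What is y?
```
Trace:
  total=28
  total=28, y=22
  total=22, y=28
  total=50, y=28
  total=50, y=0

Final answer: 0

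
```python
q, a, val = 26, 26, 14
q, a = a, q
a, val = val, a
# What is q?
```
Trace:
  q=26, a=26, val=14
  q=26, a=26, val=14
  q=26, a=14, val=26

Final answer: 26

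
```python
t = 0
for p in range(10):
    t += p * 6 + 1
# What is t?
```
Trace:
  t=0
  t=1, p=0
  t=8, p=1
  t=21, p=2
  t=40, p=3
  t=65, p=4
  t=96, p=5
  t=133, p=6
  t=176, p=7
  t=225, p=8
  t=280, p=9

Final answer: 280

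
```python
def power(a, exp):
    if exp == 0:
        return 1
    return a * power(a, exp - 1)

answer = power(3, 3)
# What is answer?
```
Call trace:
power(a=3, exp=3)
  power(a=3, exp=2)
    power(a=3, exp=1)
      power(a=3, exp=0)
      -> return 1
    -> return 3
  -> return 9
-> return 27

Final answer: 27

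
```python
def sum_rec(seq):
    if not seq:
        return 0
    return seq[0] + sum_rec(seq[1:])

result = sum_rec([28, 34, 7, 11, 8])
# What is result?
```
Call trace:
sum_rec(seq=[28, 34, 7, 11, 8])
  sum_rec(seq=[34, 7, 11, 8])
    sum_rec(seq=[7, 11, 8])
      sum_rec(seq=[11, 8])
        sum_rec(seq=[8])
          sum_rec(seq=[])
          -> return 0
        -> return 8
      -> return 19
    -> return 26
  -> return 60
-> return 88

Final answer: 88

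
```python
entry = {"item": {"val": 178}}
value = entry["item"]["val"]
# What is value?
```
Trace:
  entry={'item': {'val': 178}}
  entry={'item': {'val': 178}}, value=178

Final answer: 178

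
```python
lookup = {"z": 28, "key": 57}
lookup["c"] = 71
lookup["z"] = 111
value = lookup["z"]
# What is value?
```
Trace:
  lookup={'z': 28, 'key': 57}
  lookup={'z': 28, 'key': 57, 'c': 71}
  lookup={'z': 111, 'key': 57, 'c': 71}
  lookup={'z': 111, 'key': 57, 'c': 71}, value=111

Final answer: 111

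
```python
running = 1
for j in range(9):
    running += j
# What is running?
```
Trace:
  running=1
  running=1, j=0
  running=2, j=1
  running=4, j=2
  running=7, j=3
  running=11, j=4
  running=16, j=5
  running=22, j=6
  running=29, j=7
  running=37, j=8

Final answer: 37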